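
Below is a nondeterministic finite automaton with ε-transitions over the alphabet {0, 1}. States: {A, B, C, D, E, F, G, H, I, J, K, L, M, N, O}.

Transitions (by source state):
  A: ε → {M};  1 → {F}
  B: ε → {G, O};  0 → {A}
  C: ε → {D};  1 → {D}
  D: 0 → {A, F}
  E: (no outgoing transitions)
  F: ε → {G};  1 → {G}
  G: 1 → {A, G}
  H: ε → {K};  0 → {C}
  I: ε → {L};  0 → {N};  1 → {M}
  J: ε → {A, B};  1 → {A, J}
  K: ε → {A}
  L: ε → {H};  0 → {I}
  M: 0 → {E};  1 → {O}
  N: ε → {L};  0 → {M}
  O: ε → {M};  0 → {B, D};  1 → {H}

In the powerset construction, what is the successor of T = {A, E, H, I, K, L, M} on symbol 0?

{A, C, D, E, H, I, K, L, M, N}

H on 0 → {C}.
I on 0 → {N}.
L on 0 → {I}.
M on 0 → {E}.
No 0-transition from A, E, K.
Union after reading 0: {C, E, I, N}.
Now take the ε-closure:
From C via ε: add D.
From I via ε: add L.
From L via ε: add H.
From H via ε: add K.
From K via ε: add A.
From A via ε: add M.
No new states can be added; the closed set is {A, C, D, E, H, I, K, L, M, N}.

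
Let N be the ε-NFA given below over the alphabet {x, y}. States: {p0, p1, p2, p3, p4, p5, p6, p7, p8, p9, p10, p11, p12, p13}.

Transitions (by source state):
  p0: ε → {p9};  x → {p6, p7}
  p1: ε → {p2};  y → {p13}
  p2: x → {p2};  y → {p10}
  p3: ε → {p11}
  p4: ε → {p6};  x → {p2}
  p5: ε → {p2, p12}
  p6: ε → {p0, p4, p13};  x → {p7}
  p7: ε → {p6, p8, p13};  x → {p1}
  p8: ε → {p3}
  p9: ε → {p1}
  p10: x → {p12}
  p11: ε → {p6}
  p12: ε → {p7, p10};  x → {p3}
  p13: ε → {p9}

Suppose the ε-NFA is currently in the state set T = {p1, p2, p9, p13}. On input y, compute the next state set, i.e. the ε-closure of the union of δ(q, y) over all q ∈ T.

p1 on y → {p13}.
p2 on y → {p10}.
No y-transition from p9, p13.
Union after reading y: {p10, p13}.
Now take the ε-closure:
From p13 via ε: add p9.
From p9 via ε: add p1.
From p1 via ε: add p2.
No new states can be added; the closed set is {p1, p2, p9, p10, p13}.

{p1, p2, p9, p10, p13}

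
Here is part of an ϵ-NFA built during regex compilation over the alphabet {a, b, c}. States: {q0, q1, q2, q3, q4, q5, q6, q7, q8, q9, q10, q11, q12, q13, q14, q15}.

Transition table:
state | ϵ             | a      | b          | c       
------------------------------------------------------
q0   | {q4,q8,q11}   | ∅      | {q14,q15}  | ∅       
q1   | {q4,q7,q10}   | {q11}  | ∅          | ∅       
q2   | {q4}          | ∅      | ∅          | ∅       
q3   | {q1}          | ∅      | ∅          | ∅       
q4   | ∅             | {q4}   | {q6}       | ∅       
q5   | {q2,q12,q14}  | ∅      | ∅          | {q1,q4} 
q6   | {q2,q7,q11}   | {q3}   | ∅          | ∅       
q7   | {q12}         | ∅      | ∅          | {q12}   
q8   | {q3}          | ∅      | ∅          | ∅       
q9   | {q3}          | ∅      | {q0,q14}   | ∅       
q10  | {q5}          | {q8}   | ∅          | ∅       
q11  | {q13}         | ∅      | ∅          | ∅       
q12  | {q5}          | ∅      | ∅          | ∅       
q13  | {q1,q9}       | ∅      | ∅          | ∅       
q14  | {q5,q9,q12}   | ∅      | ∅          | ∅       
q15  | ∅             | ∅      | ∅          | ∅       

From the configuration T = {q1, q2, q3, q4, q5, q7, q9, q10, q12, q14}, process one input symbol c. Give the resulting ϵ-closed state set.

q5 on c → {q1, q4}.
q7 on c → {q12}.
No c-transition from q1, q2, q3, q4, q9, q10, q12, q14.
Union after reading c: {q1, q4, q12}.
Now take the ϵ-closure:
From q1 via ϵ: add q7, q10.
From q12 via ϵ: add q5.
From q5 via ϵ: add q2, q14.
From q14 via ϵ: add q9.
From q9 via ϵ: add q3.
No new states can be added; the closed set is {q1, q2, q3, q4, q5, q7, q9, q10, q12, q14}.

{q1, q2, q3, q4, q5, q7, q9, q10, q12, q14}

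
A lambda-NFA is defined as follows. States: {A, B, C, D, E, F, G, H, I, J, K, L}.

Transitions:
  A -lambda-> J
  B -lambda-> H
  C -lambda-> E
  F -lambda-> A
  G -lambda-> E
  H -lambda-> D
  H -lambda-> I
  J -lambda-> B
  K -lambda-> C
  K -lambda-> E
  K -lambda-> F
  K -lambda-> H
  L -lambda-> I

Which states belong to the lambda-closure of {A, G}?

{A, B, D, E, G, H, I, J}

Start with {A, G}.
From A via lambda: add J.
From G via lambda: add E.
From J via lambda: add B.
From B via lambda: add H.
From H via lambda: add D, I.
No new states can be added; the closed set is {A, B, D, E, G, H, I, J}.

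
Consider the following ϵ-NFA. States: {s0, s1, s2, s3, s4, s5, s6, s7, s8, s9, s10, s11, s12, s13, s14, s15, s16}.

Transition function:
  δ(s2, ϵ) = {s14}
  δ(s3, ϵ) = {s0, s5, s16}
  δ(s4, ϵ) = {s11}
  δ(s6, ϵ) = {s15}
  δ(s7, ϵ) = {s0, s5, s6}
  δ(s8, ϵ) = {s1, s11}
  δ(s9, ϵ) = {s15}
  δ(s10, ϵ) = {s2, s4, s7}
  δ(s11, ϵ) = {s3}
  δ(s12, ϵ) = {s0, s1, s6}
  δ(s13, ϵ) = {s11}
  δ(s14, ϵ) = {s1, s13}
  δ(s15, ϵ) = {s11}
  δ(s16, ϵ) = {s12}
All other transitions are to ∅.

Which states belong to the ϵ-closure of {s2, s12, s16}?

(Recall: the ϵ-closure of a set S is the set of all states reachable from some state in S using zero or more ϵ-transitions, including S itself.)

{s0, s1, s2, s3, s5, s6, s11, s12, s13, s14, s15, s16}

Start with {s2, s12, s16}.
From s2 via ϵ: add s14.
From s12 via ϵ: add s0, s1, s6.
From s6 via ϵ: add s15.
From s14 via ϵ: add s13.
From s13 via ϵ: add s11.
From s11 via ϵ: add s3.
From s3 via ϵ: add s5.
No new states can be added; the closed set is {s0, s1, s2, s3, s5, s6, s11, s12, s13, s14, s15, s16}.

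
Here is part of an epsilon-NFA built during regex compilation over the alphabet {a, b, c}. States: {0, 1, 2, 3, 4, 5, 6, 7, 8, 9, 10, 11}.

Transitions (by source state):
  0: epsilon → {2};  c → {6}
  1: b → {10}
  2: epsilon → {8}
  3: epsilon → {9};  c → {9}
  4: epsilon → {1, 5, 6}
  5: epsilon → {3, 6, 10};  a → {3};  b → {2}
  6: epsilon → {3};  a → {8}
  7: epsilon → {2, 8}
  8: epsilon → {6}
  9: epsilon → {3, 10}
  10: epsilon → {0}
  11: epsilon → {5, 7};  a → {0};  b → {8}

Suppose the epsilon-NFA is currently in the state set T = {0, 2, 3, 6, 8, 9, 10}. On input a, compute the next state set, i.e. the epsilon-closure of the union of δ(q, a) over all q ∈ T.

6 on a → {8}.
No a-transition from 0, 2, 3, 8, 9, 10.
Union after reading a: {8}.
Now take the epsilon-closure:
From 8 via epsilon: add 6.
From 6 via epsilon: add 3.
From 3 via epsilon: add 9.
From 9 via epsilon: add 10.
From 10 via epsilon: add 0.
From 0 via epsilon: add 2.
No new states can be added; the closed set is {0, 2, 3, 6, 8, 9, 10}.

{0, 2, 3, 6, 8, 9, 10}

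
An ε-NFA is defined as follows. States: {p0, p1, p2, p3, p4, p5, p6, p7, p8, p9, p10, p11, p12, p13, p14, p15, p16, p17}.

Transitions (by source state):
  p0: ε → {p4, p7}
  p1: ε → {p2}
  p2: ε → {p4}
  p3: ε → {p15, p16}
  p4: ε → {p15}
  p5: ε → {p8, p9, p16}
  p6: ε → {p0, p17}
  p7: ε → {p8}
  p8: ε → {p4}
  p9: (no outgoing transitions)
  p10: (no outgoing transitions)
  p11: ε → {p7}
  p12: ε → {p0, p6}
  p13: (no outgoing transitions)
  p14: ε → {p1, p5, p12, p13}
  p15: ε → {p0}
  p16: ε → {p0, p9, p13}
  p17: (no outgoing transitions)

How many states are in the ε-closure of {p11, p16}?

Start with {p11, p16}.
From p11 via ε: add p7.
From p16 via ε: add p0, p9, p13.
From p0 via ε: add p4.
From p7 via ε: add p8.
From p4 via ε: add p15.
ε-closure = {p0, p4, p7, p8, p9, p11, p13, p15, p16}, which has 9 states.

9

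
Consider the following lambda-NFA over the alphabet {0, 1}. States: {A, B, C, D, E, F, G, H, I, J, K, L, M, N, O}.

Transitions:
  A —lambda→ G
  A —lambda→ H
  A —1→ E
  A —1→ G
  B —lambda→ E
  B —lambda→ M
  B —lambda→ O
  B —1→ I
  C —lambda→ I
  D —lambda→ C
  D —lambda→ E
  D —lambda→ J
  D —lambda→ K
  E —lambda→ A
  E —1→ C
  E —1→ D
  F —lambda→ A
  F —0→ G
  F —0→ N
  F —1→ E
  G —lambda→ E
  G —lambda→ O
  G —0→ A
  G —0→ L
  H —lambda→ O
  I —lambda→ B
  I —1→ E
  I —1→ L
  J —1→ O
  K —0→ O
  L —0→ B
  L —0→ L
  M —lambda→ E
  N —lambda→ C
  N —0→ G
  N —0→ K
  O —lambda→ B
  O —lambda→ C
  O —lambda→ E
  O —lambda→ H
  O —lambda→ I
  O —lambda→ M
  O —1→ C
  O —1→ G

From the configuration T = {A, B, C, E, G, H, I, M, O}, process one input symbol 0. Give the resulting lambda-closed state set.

{A, B, C, E, G, H, I, L, M, O}

G on 0 → {A, L}.
No 0-transition from A, B, C, E, H, I, M, O.
Union after reading 0: {A, L}.
Now take the lambda-closure:
From A via lambda: add G, H.
From G via lambda: add E, O.
From O via lambda: add B, C, I, M.
No new states can be added; the closed set is {A, B, C, E, G, H, I, L, M, O}.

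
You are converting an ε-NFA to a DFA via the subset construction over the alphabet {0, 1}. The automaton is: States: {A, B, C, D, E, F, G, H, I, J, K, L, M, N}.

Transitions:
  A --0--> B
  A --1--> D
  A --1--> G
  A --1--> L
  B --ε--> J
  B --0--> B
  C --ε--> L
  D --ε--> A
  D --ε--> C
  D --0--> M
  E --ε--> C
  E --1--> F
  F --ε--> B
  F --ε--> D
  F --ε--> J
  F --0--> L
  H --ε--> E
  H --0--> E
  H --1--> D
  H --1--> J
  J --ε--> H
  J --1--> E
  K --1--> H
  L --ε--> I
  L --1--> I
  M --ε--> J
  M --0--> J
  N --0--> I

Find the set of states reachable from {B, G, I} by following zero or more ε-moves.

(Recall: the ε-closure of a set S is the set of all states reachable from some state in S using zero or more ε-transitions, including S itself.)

{B, C, E, G, H, I, J, L}

Start with {B, G, I}.
From B via ε: add J.
From J via ε: add H.
From H via ε: add E.
From E via ε: add C.
From C via ε: add L.
No new states can be added; the closed set is {B, C, E, G, H, I, J, L}.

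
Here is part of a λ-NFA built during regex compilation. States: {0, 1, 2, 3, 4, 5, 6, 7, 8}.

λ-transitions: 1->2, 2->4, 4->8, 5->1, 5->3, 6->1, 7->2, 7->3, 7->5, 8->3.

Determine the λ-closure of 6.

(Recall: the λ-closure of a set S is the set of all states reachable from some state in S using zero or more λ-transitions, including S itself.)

Start with {6}.
From 6 via λ: add 1.
From 1 via λ: add 2.
From 2 via λ: add 4.
From 4 via λ: add 8.
From 8 via λ: add 3.
No new states can be added; the closed set is {1, 2, 3, 4, 6, 8}.

{1, 2, 3, 4, 6, 8}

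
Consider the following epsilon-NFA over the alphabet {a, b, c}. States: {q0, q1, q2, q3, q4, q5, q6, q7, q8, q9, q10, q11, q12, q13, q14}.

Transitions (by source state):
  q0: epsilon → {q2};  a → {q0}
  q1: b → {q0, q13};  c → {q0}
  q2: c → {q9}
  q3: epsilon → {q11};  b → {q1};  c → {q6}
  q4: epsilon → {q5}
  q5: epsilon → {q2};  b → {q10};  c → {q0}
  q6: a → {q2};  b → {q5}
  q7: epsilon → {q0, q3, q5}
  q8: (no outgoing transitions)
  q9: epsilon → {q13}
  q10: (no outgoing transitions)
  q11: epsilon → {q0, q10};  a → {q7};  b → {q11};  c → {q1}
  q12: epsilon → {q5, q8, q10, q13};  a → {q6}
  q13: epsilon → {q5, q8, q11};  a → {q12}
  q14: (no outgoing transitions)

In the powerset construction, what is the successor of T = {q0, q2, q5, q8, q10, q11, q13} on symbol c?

q2 on c → {q9}.
q5 on c → {q0}.
q11 on c → {q1}.
No c-transition from q0, q8, q10, q13.
Union after reading c: {q0, q1, q9}.
Now take the epsilon-closure:
From q0 via epsilon: add q2.
From q9 via epsilon: add q13.
From q13 via epsilon: add q5, q8, q11.
From q11 via epsilon: add q10.
No new states can be added; the closed set is {q0, q1, q2, q5, q8, q9, q10, q11, q13}.

{q0, q1, q2, q5, q8, q9, q10, q11, q13}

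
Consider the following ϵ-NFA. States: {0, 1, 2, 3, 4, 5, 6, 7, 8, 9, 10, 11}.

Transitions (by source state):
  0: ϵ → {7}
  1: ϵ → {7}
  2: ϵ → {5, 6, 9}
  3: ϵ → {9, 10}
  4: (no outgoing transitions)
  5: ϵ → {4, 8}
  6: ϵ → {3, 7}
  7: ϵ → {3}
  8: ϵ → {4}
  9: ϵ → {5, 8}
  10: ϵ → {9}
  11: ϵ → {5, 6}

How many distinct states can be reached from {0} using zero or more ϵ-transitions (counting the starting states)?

8

Start with {0}.
From 0 via ϵ: add 7.
From 7 via ϵ: add 3.
From 3 via ϵ: add 9, 10.
From 9 via ϵ: add 5, 8.
From 5 via ϵ: add 4.
ϵ-closure = {0, 3, 4, 5, 7, 8, 9, 10}, which has 8 states.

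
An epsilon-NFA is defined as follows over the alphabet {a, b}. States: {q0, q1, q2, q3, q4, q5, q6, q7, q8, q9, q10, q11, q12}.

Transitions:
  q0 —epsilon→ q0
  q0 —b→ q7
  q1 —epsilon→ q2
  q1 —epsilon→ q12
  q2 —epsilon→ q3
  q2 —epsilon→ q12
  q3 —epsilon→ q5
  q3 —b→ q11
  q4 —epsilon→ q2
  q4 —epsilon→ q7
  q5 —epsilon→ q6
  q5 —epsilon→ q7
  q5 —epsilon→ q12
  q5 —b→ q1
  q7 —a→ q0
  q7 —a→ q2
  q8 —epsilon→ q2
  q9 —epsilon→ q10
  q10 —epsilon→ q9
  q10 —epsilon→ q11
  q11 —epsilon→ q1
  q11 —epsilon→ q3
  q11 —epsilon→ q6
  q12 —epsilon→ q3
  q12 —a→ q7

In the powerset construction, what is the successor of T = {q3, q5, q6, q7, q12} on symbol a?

{q0, q2, q3, q5, q6, q7, q12}

q7 on a → {q0, q2}.
q12 on a → {q7}.
No a-transition from q3, q5, q6.
Union after reading a: {q0, q2, q7}.
Now take the epsilon-closure:
From q2 via epsilon: add q3, q12.
From q3 via epsilon: add q5.
From q5 via epsilon: add q6.
No new states can be added; the closed set is {q0, q2, q3, q5, q6, q7, q12}.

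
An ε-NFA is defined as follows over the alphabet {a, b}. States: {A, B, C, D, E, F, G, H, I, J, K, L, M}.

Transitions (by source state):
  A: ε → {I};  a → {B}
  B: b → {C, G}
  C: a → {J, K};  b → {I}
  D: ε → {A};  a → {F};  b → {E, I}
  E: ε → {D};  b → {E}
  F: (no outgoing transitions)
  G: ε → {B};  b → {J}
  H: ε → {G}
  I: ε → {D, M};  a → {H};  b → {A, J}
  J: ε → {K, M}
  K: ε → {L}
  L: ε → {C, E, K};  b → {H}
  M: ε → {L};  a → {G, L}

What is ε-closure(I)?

Start with {I}.
From I via ε: add D, M.
From D via ε: add A.
From M via ε: add L.
From L via ε: add C, E, K.
No new states can be added; the closed set is {A, C, D, E, I, K, L, M}.

{A, C, D, E, I, K, L, M}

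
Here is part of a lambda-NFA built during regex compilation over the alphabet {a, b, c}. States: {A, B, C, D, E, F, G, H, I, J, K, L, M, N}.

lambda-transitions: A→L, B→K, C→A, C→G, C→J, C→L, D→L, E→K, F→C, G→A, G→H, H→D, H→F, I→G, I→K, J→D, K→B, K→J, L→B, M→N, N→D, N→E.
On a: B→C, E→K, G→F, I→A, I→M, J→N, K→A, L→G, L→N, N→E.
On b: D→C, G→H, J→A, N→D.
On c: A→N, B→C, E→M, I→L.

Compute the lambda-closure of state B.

Start with {B}.
From B via lambda: add K.
From K via lambda: add J.
From J via lambda: add D.
From D via lambda: add L.
No new states can be added; the closed set is {B, D, J, K, L}.

{B, D, J, K, L}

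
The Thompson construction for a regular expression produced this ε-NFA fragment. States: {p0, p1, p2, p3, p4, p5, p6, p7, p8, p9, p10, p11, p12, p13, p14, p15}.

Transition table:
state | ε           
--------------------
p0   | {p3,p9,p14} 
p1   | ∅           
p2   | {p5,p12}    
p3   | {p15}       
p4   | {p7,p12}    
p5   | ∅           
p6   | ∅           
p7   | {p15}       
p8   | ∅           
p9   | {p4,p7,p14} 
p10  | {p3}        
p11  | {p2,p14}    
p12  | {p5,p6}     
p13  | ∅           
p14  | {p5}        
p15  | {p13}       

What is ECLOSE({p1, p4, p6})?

{p1, p4, p5, p6, p7, p12, p13, p15}

Start with {p1, p4, p6}.
From p4 via ε: add p7, p12.
From p7 via ε: add p15.
From p12 via ε: add p5.
From p15 via ε: add p13.
No new states can be added; the closed set is {p1, p4, p5, p6, p7, p12, p13, p15}.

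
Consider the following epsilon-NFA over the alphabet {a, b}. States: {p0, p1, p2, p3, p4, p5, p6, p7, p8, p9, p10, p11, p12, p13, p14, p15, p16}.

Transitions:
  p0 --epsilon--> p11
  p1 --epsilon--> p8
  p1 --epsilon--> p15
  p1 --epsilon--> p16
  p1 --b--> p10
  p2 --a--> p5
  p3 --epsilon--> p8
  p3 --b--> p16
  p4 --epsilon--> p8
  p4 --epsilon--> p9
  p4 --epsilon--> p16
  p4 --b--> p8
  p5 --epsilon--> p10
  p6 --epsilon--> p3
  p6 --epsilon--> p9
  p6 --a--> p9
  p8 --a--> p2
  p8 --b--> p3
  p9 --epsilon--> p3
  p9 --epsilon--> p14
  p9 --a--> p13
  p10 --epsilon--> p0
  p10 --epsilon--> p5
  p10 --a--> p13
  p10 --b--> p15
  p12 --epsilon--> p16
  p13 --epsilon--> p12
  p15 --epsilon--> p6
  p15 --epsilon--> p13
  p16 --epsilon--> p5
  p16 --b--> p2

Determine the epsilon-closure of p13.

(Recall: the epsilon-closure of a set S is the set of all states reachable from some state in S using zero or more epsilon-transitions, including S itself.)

{p0, p5, p10, p11, p12, p13, p16}

Start with {p13}.
From p13 via epsilon: add p12.
From p12 via epsilon: add p16.
From p16 via epsilon: add p5.
From p5 via epsilon: add p10.
From p10 via epsilon: add p0.
From p0 via epsilon: add p11.
No new states can be added; the closed set is {p0, p5, p10, p11, p12, p13, p16}.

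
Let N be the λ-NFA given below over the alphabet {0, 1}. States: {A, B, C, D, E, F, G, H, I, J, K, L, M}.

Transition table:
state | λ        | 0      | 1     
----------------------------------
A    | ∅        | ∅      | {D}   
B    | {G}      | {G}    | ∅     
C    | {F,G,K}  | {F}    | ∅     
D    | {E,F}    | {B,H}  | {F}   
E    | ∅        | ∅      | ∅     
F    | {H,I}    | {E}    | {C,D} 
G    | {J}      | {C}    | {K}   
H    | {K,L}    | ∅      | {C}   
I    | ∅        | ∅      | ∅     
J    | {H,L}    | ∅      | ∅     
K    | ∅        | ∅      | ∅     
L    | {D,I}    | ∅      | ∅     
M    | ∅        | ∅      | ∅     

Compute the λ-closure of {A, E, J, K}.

{A, D, E, F, H, I, J, K, L}

Start with {A, E, J, K}.
From J via λ: add H, L.
From L via λ: add D, I.
From D via λ: add F.
No new states can be added; the closed set is {A, D, E, F, H, I, J, K, L}.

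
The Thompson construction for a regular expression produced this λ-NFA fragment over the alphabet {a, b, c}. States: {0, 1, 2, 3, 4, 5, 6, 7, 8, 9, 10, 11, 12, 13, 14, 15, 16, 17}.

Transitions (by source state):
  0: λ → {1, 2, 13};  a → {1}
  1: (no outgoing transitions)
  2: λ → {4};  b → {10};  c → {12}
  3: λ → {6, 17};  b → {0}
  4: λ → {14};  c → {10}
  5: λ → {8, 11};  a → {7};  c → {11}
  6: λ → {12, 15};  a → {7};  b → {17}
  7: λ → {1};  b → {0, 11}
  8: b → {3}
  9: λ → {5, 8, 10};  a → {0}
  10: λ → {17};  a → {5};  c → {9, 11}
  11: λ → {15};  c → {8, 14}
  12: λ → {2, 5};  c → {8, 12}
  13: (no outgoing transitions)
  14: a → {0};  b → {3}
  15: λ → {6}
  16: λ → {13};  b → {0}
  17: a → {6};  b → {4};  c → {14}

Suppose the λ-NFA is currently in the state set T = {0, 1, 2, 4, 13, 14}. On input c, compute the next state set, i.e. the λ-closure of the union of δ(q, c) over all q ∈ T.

{2, 4, 5, 6, 8, 10, 11, 12, 14, 15, 17}

2 on c → {12}.
4 on c → {10}.
No c-transition from 0, 1, 13, 14.
Union after reading c: {10, 12}.
Now take the λ-closure:
From 10 via λ: add 17.
From 12 via λ: add 2, 5.
From 2 via λ: add 4.
From 5 via λ: add 8, 11.
From 4 via λ: add 14.
From 11 via λ: add 15.
From 15 via λ: add 6.
No new states can be added; the closed set is {2, 4, 5, 6, 8, 10, 11, 12, 14, 15, 17}.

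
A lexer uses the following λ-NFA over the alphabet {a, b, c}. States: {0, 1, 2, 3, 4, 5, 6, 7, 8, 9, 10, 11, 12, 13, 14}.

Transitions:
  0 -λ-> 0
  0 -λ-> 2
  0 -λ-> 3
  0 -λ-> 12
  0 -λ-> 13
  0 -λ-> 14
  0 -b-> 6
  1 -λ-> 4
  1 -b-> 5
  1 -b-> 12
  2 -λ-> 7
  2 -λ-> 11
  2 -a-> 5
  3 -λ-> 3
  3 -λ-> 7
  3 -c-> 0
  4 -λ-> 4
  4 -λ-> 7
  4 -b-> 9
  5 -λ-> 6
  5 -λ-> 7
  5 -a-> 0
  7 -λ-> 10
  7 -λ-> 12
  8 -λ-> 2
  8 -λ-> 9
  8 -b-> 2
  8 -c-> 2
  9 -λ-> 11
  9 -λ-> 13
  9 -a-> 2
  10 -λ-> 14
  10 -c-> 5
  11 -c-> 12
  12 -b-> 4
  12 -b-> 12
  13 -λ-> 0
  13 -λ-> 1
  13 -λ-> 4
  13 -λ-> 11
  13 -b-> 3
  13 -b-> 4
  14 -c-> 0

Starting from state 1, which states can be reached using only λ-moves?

{1, 4, 7, 10, 12, 14}

Start with {1}.
From 1 via λ: add 4.
From 4 via λ: add 7.
From 7 via λ: add 10, 12.
From 10 via λ: add 14.
No new states can be added; the closed set is {1, 4, 7, 10, 12, 14}.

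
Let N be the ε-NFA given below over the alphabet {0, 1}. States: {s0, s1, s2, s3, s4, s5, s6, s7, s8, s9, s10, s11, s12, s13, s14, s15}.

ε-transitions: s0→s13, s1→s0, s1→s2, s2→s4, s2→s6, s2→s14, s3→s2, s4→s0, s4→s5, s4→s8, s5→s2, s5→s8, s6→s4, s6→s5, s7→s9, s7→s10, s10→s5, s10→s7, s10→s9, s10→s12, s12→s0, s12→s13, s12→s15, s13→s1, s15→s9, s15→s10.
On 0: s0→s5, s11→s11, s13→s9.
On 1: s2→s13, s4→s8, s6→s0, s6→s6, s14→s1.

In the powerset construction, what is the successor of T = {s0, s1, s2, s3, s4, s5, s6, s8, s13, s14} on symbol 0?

s0 on 0 → {s5}.
s13 on 0 → {s9}.
No 0-transition from s1, s2, s3, s4, s5, s6, s8, s14.
Union after reading 0: {s5, s9}.
Now take the ε-closure:
From s5 via ε: add s2, s8.
From s2 via ε: add s4, s6, s14.
From s4 via ε: add s0.
From s0 via ε: add s13.
From s13 via ε: add s1.
No new states can be added; the closed set is {s0, s1, s2, s4, s5, s6, s8, s9, s13, s14}.

{s0, s1, s2, s4, s5, s6, s8, s9, s13, s14}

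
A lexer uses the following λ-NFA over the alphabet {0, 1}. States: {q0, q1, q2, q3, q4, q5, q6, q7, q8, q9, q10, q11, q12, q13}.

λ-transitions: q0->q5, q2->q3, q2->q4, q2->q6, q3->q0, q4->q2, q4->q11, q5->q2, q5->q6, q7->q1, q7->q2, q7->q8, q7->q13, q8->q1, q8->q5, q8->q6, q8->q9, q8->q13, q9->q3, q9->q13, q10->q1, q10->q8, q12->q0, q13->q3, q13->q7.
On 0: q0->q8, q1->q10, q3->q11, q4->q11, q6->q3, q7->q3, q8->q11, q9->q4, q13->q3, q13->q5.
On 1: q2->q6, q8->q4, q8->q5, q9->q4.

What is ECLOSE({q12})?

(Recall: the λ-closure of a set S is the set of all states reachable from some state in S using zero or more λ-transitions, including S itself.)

{q0, q2, q3, q4, q5, q6, q11, q12}

Start with {q12}.
From q12 via λ: add q0.
From q0 via λ: add q5.
From q5 via λ: add q2, q6.
From q2 via λ: add q3, q4.
From q4 via λ: add q11.
No new states can be added; the closed set is {q0, q2, q3, q4, q5, q6, q11, q12}.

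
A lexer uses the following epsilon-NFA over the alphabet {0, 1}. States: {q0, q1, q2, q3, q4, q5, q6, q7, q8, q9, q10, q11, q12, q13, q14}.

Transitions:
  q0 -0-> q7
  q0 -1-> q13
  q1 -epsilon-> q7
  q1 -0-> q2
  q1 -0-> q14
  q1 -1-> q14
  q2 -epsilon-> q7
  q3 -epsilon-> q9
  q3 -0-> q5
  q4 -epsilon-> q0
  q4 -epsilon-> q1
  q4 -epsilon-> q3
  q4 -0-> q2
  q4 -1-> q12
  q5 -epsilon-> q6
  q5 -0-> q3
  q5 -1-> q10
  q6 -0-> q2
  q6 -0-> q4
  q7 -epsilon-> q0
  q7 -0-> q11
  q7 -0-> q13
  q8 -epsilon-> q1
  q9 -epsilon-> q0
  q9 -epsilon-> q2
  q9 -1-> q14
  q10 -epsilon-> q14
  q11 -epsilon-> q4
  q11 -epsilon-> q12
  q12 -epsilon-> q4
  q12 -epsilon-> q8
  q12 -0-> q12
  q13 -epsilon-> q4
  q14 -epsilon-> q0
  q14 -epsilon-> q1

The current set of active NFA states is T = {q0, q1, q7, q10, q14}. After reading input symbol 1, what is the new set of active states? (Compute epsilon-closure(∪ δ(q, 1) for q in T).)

q0 on 1 → {q13}.
q1 on 1 → {q14}.
No 1-transition from q7, q10, q14.
Union after reading 1: {q13, q14}.
Now take the epsilon-closure:
From q13 via epsilon: add q4.
From q14 via epsilon: add q0, q1.
From q1 via epsilon: add q7.
From q4 via epsilon: add q3.
From q3 via epsilon: add q9.
From q9 via epsilon: add q2.
No new states can be added; the closed set is {q0, q1, q2, q3, q4, q7, q9, q13, q14}.

{q0, q1, q2, q3, q4, q7, q9, q13, q14}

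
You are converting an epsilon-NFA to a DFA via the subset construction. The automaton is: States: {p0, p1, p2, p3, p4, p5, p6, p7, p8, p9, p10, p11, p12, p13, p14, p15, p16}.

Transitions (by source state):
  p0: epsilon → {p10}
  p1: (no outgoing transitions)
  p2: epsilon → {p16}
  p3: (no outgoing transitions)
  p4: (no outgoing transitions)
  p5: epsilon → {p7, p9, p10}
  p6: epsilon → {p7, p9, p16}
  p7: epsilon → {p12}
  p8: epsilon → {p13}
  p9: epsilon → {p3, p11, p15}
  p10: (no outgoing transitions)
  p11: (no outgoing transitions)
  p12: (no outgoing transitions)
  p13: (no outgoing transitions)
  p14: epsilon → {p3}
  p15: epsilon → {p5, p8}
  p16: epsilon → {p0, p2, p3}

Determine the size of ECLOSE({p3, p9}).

Start with {p3, p9}.
From p9 via epsilon: add p11, p15.
From p15 via epsilon: add p5, p8.
From p5 via epsilon: add p7, p10.
From p8 via epsilon: add p13.
From p7 via epsilon: add p12.
epsilon-closure = {p3, p5, p7, p8, p9, p10, p11, p12, p13, p15}, which has 10 states.

10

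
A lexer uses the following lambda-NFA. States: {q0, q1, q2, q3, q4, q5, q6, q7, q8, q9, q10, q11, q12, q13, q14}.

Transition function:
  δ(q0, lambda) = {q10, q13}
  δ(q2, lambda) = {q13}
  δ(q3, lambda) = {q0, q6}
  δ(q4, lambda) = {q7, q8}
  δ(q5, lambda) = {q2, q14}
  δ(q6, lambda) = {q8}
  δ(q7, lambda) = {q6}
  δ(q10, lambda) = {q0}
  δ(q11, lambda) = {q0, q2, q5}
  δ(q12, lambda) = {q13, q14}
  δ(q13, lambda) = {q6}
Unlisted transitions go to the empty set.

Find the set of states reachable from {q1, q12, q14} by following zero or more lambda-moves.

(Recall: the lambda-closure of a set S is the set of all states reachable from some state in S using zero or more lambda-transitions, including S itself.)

Start with {q1, q12, q14}.
From q12 via lambda: add q13.
From q13 via lambda: add q6.
From q6 via lambda: add q8.
No new states can be added; the closed set is {q1, q6, q8, q12, q13, q14}.

{q1, q6, q8, q12, q13, q14}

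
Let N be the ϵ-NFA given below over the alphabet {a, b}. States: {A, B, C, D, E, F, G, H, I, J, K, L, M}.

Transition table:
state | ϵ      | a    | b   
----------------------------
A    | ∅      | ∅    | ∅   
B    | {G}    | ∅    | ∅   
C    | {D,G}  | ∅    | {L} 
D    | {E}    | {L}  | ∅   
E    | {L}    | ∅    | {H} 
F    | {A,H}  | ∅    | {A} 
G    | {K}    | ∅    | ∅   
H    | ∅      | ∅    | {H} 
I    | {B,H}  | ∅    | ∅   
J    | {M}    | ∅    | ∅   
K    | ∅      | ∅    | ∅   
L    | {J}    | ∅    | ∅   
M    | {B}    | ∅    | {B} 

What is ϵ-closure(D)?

Start with {D}.
From D via ϵ: add E.
From E via ϵ: add L.
From L via ϵ: add J.
From J via ϵ: add M.
From M via ϵ: add B.
From B via ϵ: add G.
From G via ϵ: add K.
No new states can be added; the closed set is {B, D, E, G, J, K, L, M}.

{B, D, E, G, J, K, L, M}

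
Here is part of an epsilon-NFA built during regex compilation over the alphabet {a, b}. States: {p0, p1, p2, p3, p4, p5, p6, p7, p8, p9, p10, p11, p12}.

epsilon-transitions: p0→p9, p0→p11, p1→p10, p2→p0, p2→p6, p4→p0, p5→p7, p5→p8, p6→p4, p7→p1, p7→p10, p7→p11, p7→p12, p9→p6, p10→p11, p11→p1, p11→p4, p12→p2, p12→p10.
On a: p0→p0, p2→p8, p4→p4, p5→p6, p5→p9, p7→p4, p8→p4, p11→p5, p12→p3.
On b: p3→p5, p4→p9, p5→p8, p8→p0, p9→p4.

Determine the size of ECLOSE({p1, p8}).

8

Start with {p1, p8}.
From p1 via epsilon: add p10.
From p10 via epsilon: add p11.
From p11 via epsilon: add p4.
From p4 via epsilon: add p0.
From p0 via epsilon: add p9.
From p9 via epsilon: add p6.
epsilon-closure = {p0, p1, p4, p6, p8, p9, p10, p11}, which has 8 states.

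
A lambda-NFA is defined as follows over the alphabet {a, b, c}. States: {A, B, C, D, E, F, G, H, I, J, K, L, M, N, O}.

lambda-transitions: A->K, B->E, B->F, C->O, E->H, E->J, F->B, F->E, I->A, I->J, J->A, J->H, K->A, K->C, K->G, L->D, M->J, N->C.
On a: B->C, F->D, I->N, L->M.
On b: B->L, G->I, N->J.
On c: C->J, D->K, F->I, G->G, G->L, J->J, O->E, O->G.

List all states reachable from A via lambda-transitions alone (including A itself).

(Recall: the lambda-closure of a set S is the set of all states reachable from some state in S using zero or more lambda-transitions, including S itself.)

{A, C, G, K, O}

Start with {A}.
From A via lambda: add K.
From K via lambda: add C, G.
From C via lambda: add O.
No new states can be added; the closed set is {A, C, G, K, O}.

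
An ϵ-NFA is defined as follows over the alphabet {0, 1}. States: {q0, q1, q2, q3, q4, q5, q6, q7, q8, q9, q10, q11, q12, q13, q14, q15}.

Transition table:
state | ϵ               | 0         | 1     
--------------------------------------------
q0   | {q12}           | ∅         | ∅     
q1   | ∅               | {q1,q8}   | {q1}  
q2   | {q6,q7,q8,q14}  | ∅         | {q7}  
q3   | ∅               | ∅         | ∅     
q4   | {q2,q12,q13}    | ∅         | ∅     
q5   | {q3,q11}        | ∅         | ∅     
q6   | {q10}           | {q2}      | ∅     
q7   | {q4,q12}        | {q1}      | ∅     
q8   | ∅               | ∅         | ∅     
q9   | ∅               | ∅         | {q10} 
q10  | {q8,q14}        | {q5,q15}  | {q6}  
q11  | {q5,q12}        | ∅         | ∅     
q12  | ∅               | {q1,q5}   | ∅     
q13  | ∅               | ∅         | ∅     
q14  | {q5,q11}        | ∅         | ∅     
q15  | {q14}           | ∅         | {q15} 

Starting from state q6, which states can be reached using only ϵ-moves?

{q3, q5, q6, q8, q10, q11, q12, q14}

Start with {q6}.
From q6 via ϵ: add q10.
From q10 via ϵ: add q8, q14.
From q14 via ϵ: add q5, q11.
From q5 via ϵ: add q3.
From q11 via ϵ: add q12.
No new states can be added; the closed set is {q3, q5, q6, q8, q10, q11, q12, q14}.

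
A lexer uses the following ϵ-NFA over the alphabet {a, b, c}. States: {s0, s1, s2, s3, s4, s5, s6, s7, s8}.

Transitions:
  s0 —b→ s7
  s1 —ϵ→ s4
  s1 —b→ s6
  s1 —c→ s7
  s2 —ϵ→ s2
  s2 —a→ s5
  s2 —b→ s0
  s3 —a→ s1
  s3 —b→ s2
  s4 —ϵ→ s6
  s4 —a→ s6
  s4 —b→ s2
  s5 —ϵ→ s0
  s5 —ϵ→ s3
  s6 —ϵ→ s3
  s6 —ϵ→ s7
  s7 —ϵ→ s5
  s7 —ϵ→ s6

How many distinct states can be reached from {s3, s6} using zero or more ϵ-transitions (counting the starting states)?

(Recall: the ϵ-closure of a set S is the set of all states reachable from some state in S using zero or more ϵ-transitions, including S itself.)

5

Start with {s3, s6}.
From s6 via ϵ: add s7.
From s7 via ϵ: add s5.
From s5 via ϵ: add s0.
ϵ-closure = {s0, s3, s5, s6, s7}, which has 5 states.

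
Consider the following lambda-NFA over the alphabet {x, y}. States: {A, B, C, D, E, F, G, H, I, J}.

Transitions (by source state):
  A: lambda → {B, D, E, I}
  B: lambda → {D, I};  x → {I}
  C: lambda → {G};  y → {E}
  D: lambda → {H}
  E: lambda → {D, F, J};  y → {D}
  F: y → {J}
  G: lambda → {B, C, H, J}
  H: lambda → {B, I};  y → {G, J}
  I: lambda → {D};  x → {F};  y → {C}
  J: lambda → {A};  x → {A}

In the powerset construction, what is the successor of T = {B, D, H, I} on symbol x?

{B, D, F, H, I}

B on x → {I}.
I on x → {F}.
No x-transition from D, H.
Union after reading x: {F, I}.
Now take the lambda-closure:
From I via lambda: add D.
From D via lambda: add H.
From H via lambda: add B.
No new states can be added; the closed set is {B, D, F, H, I}.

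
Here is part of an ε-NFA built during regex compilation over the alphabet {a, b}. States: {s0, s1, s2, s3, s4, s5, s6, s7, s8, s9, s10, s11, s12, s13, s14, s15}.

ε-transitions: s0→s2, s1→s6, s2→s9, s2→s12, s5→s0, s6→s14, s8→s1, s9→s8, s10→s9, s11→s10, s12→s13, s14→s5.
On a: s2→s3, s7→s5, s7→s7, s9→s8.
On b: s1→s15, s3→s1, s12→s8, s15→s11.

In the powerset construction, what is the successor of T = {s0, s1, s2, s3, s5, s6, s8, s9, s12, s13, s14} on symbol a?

s2 on a → {s3}.
s9 on a → {s8}.
No a-transition from s0, s1, s3, s5, s6, s8, s12, s13, s14.
Union after reading a: {s3, s8}.
Now take the ε-closure:
From s8 via ε: add s1.
From s1 via ε: add s6.
From s6 via ε: add s14.
From s14 via ε: add s5.
From s5 via ε: add s0.
From s0 via ε: add s2.
From s2 via ε: add s9, s12.
From s12 via ε: add s13.
No new states can be added; the closed set is {s0, s1, s2, s3, s5, s6, s8, s9, s12, s13, s14}.

{s0, s1, s2, s3, s5, s6, s8, s9, s12, s13, s14}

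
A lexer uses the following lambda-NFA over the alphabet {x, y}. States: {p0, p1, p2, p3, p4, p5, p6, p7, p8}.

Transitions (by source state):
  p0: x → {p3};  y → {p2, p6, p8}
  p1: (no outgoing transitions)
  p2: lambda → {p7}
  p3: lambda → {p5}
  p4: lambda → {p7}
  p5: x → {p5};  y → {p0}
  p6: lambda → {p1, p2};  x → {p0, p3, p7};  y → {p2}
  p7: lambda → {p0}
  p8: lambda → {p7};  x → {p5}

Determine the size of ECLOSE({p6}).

5

Start with {p6}.
From p6 via lambda: add p1, p2.
From p2 via lambda: add p7.
From p7 via lambda: add p0.
lambda-closure = {p0, p1, p2, p6, p7}, which has 5 states.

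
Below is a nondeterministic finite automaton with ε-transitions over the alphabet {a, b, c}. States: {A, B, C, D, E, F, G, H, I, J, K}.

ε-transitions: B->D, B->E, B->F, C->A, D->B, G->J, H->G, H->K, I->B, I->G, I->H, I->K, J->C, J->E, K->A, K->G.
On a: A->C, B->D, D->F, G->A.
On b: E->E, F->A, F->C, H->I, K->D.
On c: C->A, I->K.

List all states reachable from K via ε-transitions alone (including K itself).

{A, C, E, G, J, K}

Start with {K}.
From K via ε: add A, G.
From G via ε: add J.
From J via ε: add C, E.
No new states can be added; the closed set is {A, C, E, G, J, K}.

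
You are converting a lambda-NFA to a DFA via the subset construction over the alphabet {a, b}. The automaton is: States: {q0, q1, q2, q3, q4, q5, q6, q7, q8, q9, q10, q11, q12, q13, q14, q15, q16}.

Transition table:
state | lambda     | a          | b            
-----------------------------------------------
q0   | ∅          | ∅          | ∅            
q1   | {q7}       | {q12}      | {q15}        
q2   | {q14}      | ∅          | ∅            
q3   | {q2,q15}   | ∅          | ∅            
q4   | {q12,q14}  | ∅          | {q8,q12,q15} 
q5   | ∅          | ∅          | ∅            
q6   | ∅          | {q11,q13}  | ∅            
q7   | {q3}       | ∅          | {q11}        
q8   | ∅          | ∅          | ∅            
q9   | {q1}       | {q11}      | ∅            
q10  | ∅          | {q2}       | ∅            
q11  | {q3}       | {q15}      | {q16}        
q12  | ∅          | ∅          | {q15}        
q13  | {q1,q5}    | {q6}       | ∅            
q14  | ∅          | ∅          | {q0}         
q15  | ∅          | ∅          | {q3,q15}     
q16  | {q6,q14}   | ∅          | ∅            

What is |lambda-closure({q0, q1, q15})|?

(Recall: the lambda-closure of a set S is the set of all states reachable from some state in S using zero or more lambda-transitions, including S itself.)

7

Start with {q0, q1, q15}.
From q1 via lambda: add q7.
From q7 via lambda: add q3.
From q3 via lambda: add q2.
From q2 via lambda: add q14.
lambda-closure = {q0, q1, q2, q3, q7, q14, q15}, which has 7 states.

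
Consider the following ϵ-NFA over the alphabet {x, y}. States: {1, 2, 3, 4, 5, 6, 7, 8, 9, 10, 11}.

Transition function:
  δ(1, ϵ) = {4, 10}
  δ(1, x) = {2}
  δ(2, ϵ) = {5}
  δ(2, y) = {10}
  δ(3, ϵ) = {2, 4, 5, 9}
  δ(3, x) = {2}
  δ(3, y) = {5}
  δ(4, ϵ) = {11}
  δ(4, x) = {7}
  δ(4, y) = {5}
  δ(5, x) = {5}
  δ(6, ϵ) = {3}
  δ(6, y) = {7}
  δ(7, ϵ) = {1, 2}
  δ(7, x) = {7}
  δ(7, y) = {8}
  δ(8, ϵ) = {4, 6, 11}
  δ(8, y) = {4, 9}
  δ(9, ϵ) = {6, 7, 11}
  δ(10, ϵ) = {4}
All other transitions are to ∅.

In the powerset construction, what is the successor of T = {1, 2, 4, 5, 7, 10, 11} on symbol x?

{1, 2, 4, 5, 7, 10, 11}

1 on x → {2}.
4 on x → {7}.
5 on x → {5}.
7 on x → {7}.
No x-transition from 2, 10, 11.
Union after reading x: {2, 5, 7}.
Now take the ϵ-closure:
From 7 via ϵ: add 1.
From 1 via ϵ: add 4, 10.
From 4 via ϵ: add 11.
No new states can be added; the closed set is {1, 2, 4, 5, 7, 10, 11}.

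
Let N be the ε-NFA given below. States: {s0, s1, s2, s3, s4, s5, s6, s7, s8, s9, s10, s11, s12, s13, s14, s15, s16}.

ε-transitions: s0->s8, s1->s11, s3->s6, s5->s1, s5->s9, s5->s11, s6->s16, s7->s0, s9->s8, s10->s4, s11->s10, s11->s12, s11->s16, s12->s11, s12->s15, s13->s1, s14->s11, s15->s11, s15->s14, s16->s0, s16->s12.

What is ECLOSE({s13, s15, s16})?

{s0, s1, s4, s8, s10, s11, s12, s13, s14, s15, s16}

Start with {s13, s15, s16}.
From s13 via ε: add s1.
From s15 via ε: add s11, s14.
From s16 via ε: add s0, s12.
From s0 via ε: add s8.
From s11 via ε: add s10.
From s10 via ε: add s4.
No new states can be added; the closed set is {s0, s1, s4, s8, s10, s11, s12, s13, s14, s15, s16}.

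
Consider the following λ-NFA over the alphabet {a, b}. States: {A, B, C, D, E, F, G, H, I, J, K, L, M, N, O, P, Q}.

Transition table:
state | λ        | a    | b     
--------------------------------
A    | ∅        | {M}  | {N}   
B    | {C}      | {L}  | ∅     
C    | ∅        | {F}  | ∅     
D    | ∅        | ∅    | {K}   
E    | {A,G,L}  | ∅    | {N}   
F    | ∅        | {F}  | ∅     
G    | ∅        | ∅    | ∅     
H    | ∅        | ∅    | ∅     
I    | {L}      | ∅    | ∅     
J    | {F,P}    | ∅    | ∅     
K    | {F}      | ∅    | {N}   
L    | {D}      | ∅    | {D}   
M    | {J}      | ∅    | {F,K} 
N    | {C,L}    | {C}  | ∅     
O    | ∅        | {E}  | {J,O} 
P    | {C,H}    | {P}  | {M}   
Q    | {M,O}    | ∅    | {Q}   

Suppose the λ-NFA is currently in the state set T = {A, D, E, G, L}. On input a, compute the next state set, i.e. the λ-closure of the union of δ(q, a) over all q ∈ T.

{C, F, H, J, M, P}

A on a → {M}.
No a-transition from D, E, G, L.
Union after reading a: {M}.
Now take the λ-closure:
From M via λ: add J.
From J via λ: add F, P.
From P via λ: add C, H.
No new states can be added; the closed set is {C, F, H, J, M, P}.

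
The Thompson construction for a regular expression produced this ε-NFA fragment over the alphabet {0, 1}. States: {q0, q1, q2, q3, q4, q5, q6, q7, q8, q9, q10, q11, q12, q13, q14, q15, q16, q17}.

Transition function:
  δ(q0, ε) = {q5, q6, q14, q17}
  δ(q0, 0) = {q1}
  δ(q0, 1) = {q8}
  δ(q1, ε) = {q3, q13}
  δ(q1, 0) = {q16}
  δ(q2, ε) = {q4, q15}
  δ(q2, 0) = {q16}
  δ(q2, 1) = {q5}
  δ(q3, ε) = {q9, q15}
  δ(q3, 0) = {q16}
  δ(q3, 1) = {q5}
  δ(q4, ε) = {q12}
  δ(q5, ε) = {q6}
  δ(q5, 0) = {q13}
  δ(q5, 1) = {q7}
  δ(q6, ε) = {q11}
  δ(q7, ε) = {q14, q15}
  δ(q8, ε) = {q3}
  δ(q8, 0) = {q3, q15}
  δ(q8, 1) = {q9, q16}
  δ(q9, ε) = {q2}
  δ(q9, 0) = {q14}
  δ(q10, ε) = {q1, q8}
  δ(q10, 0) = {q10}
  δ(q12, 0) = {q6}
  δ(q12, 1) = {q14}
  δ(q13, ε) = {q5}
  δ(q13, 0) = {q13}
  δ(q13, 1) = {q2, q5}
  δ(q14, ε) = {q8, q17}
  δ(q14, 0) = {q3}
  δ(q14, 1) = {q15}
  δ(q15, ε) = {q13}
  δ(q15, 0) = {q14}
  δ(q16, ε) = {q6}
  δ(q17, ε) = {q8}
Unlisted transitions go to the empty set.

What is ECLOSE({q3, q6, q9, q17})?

{q2, q3, q4, q5, q6, q8, q9, q11, q12, q13, q15, q17}

Start with {q3, q6, q9, q17}.
From q3 via ε: add q15.
From q6 via ε: add q11.
From q9 via ε: add q2.
From q17 via ε: add q8.
From q2 via ε: add q4.
From q15 via ε: add q13.
From q4 via ε: add q12.
From q13 via ε: add q5.
No new states can be added; the closed set is {q2, q3, q4, q5, q6, q8, q9, q11, q12, q13, q15, q17}.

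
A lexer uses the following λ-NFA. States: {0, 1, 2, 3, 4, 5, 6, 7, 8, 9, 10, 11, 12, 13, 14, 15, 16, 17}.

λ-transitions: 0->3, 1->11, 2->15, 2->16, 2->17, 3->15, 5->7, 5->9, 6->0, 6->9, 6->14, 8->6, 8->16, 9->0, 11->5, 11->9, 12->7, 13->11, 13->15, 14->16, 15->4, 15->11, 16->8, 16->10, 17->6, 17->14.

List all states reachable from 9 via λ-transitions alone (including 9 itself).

Start with {9}.
From 9 via λ: add 0.
From 0 via λ: add 3.
From 3 via λ: add 15.
From 15 via λ: add 4, 11.
From 11 via λ: add 5.
From 5 via λ: add 7.
No new states can be added; the closed set is {0, 3, 4, 5, 7, 9, 11, 15}.

{0, 3, 4, 5, 7, 9, 11, 15}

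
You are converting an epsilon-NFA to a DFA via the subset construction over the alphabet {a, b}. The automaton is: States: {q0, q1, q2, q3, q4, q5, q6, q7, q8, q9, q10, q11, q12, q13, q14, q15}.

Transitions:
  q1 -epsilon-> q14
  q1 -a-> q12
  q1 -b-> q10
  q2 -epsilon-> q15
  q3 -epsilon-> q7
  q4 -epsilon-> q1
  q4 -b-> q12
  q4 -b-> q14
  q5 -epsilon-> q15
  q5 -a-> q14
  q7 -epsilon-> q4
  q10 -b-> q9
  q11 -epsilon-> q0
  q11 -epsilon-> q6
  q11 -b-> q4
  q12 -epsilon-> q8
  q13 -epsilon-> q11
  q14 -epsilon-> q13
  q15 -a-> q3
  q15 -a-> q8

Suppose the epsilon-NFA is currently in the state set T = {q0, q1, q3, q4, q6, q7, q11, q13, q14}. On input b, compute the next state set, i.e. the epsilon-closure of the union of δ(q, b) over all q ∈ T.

{q0, q1, q4, q6, q8, q10, q11, q12, q13, q14}

q1 on b → {q10}.
q4 on b → {q12, q14}.
q11 on b → {q4}.
No b-transition from q0, q3, q6, q7, q13, q14.
Union after reading b: {q4, q10, q12, q14}.
Now take the epsilon-closure:
From q4 via epsilon: add q1.
From q12 via epsilon: add q8.
From q14 via epsilon: add q13.
From q13 via epsilon: add q11.
From q11 via epsilon: add q0, q6.
No new states can be added; the closed set is {q0, q1, q4, q6, q8, q10, q11, q12, q13, q14}.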